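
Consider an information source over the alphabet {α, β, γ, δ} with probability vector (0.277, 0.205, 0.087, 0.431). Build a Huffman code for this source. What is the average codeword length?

1.861 bits/symbol

Repeatedly combine the two least-probable nodes; the expected code length is the sum of the merged weights.
merge 87/1000 + 41/200 → 73/250
merge 277/1000 + 73/250 → 569/1000
merge 431/1000 + 569/1000 → 1
L = 73/250 + 569/1000 + 1 = 1861/1000 = 1.861 bits/symbol.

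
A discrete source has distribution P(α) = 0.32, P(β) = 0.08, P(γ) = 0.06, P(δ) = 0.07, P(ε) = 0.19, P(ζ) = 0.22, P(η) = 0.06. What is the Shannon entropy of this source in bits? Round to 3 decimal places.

2.509 bits

H = −Σ pᵢ log₂ pᵢ.
−0.32·log₂(0.32) = 0.5260
−0.08·log₂(0.08) = 0.2915
−0.06·log₂(0.06) = 0.2435
−0.07·log₂(0.07) = 0.2686
−0.19·log₂(0.19) = 0.4552
−0.22·log₂(0.22) = 0.4806
−0.06·log₂(0.06) = 0.2435
Sum ≈ 2.5090 → 2.509 bits.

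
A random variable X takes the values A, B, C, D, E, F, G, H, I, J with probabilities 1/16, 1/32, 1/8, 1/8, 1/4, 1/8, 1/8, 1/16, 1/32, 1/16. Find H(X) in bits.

Each probability is a power of 1/2, so log₂(1/p) is an integer.
H = Σ p·log₂(1/p) = 1/16·4 + 1/32·5 + 1/8·3 + 1/8·3 + 1/4·2 + 1/8·3 + 1/8·3 + 1/16·4 + 1/32·5 + 1/16·4 = 3.0625 bits.

3.0625 bits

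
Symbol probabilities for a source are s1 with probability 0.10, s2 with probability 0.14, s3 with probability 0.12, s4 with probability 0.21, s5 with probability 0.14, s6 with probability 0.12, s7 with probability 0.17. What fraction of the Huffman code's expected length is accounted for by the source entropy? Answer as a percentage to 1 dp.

99.2%

Entropy H = −Σ p log₂ p ≈ 2.7680 bits.
Huffman merges: 1/10+3/25→11/50; 3/25+7/50→13/50; 7/50+17/100→31/100; 21/100+11/50→43/100; 13/50+31/100→57/100; 43/100+57/100→1. L = 279/100 ≈ 2.7900.
Efficiency = H/L = 2.7680/2.7900 = 99.2%.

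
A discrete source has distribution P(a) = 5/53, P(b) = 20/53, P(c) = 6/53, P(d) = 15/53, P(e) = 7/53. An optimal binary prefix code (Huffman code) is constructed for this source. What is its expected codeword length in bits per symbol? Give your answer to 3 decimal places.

Repeatedly combine the two least-probable nodes; the expected code length is the sum of the merged weights.
merge 5/53 + 6/53 → 11/53
merge 7/53 + 11/53 → 18/53
merge 15/53 + 18/53 → 33/53
merge 20/53 + 33/53 → 1
L = 11/53 + 18/53 + 33/53 + 1 = 115/53 ≈ 2.170 bits/symbol.

2.170 bits/symbol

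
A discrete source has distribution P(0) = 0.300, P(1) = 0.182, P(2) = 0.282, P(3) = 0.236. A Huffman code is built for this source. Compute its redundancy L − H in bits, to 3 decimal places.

Entropy H = −Σ p log₂ p ≈ 1.9751 bits.
Huffman merges: 91/500+59/250→209/500; 141/500+3/10→291/500; 209/500+291/500→1. L = 2 ≈ 2.0000.
L − H = 2.0000 − 1.9751 = 0.025 bits.

0.025 bits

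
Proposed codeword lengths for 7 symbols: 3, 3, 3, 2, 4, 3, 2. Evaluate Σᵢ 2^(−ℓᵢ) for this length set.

With common denominator 2^4 = 16: Σ 2^(−ℓᵢ) = 2/16 + 2/16 + 2/16 + 4/16 + 1/16 + 2/16 + 4/16 = 17/16 = 1.0625.

1.0625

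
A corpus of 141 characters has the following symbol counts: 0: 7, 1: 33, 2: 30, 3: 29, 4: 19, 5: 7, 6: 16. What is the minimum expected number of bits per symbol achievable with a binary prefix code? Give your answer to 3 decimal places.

Probabilities are the counts divided by 141.
Repeatedly combine the two least-probable nodes; the expected code length is the sum of the merged weights.
merge 7/141 + 7/141 → 14/141
merge 14/141 + 16/141 → 10/47
merge 19/141 + 29/141 → 16/47
merge 10/47 + 10/47 → 20/47
merge 11/47 + 16/47 → 27/47
merge 20/47 + 27/47 → 1
L = 14/141 + 10/47 + 16/47 + 20/47 + 27/47 + 1 = 374/141 ≈ 2.652 bits/symbol.

2.652 bits/symbol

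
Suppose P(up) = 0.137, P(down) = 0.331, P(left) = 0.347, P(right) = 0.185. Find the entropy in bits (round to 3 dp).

H = −Σ pᵢ log₂ pᵢ.
−0.137·log₂(0.137) = 0.3929
−0.331·log₂(0.331) = 0.5280
−0.347·log₂(0.347) = 0.5299
−0.185·log₂(0.185) = 0.4504
Sum ≈ 1.9011 → 1.901 bits.

1.901 bits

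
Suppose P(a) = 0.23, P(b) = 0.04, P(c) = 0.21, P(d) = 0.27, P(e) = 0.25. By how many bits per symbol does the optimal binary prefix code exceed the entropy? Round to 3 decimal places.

Entropy H = −Σ p log₂ p ≈ 2.1563 bits.
Huffman merges: 1/25+21/100→1/4; 23/100+1/4→12/25; 1/4+27/100→13/25; 12/25+13/25→1. L = 9/4 ≈ 2.2500.
L − H = 2.2500 − 2.1563 = 0.094 bits.

0.094 bits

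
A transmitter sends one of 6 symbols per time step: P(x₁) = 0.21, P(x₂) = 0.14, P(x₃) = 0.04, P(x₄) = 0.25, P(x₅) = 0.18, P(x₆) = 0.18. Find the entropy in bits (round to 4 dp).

H = −Σ pᵢ log₂ pᵢ.
−0.21·log₂(0.21) = 0.4728
−0.14·log₂(0.14) = 0.3971
−0.04·log₂(0.04) = 0.1858
−0.25·log₂(0.25) = 0.5000
−0.18·log₂(0.18) = 0.4453
−0.18·log₂(0.18) = 0.4453
Sum ≈ 2.4463 → 2.4463 bits.

2.4463 bits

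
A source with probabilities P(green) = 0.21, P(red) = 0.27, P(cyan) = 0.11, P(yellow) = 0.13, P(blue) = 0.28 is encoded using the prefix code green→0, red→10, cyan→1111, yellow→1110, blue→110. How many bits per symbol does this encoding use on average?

2.55 bits/symbol

L̄ = Σ pᵢ·ℓᵢ = 0.21·1 + 0.27·2 + 0.11·4 + 0.13·4 + 0.28·3 = 2.55 bits/symbol.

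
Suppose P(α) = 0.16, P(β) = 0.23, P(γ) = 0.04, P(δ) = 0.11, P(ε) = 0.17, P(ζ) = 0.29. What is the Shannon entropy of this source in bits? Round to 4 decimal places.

H = −Σ pᵢ log₂ pᵢ.
−0.16·log₂(0.16) = 0.4230
−0.23·log₂(0.23) = 0.4877
−0.04·log₂(0.04) = 0.1858
−0.11·log₂(0.11) = 0.3503
−0.17·log₂(0.17) = 0.4346
−0.29·log₂(0.29) = 0.5179
Sum ≈ 2.3992 → 2.3992 bits.

2.3992 bits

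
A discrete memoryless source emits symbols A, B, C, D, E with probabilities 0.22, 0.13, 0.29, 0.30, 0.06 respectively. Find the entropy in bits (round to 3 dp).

H = −Σ pᵢ log₂ pᵢ.
−0.22·log₂(0.22) = 0.4806
−0.13·log₂(0.13) = 0.3826
−0.29·log₂(0.29) = 0.5179
−0.30·log₂(0.30) = 0.5211
−0.06·log₂(0.06) = 0.2435
Sum ≈ 2.1457 → 2.146 bits.

2.146 bits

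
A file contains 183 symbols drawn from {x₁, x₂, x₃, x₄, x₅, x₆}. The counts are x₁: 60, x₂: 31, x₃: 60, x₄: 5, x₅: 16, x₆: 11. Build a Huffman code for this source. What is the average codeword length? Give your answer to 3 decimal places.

Probabilities are the counts divided by 183.
Repeatedly combine the two least-probable nodes; the expected code length is the sum of the merged weights.
merge 5/183 + 11/183 → 16/183
merge 16/183 + 16/183 → 32/183
merge 31/183 + 32/183 → 21/61
merge 20/61 + 20/61 → 40/61
merge 21/61 + 40/61 → 1
L = 16/183 + 32/183 + 21/61 + 40/61 + 1 = 138/61 ≈ 2.262 bits/symbol.

2.262 bits/symbol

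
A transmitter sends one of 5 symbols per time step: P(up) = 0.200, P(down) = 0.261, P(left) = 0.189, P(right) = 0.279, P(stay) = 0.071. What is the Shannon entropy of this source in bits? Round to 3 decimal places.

2.209 bits

H = −Σ pᵢ log₂ pᵢ.
−0.200·log₂(0.200) = 0.4644
−0.261·log₂(0.261) = 0.5058
−0.189·log₂(0.189) = 0.4543
−0.279·log₂(0.279) = 0.5138
−0.071·log₂(0.071) = 0.2709
Sum ≈ 2.2092 → 2.209 bits.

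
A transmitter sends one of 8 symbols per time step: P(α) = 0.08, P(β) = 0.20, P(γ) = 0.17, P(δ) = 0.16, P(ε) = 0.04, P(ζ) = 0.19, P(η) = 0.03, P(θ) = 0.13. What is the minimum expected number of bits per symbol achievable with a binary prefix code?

Repeatedly combine the two least-probable nodes; the expected code length is the sum of the merged weights.
merge 3/100 + 1/25 → 7/100
merge 7/100 + 2/25 → 3/20
merge 13/100 + 3/20 → 7/25
merge 4/25 + 17/100 → 33/100
merge 19/100 + 1/5 → 39/100
merge 7/25 + 33/100 → 61/100
merge 39/100 + 61/100 → 1
L = 7/100 + 3/20 + 7/25 + 33/100 + 39/100 + 61/100 + 1 = 283/100 = 2.83 bits/symbol.

2.83 bits/symbol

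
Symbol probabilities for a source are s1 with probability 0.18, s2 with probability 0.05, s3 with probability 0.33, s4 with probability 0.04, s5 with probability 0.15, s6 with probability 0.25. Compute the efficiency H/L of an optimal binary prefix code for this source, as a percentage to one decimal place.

Entropy H = −Σ p log₂ p ≈ 2.2855 bits.
Huffman merges: 1/25+1/20→9/100; 9/100+3/20→6/25; 9/50+6/25→21/50; 1/4+33/100→29/50; 21/50+29/50→1. L = 233/100 ≈ 2.3300.
Efficiency = H/L = 2.2855/2.3300 = 98.1%.

98.1%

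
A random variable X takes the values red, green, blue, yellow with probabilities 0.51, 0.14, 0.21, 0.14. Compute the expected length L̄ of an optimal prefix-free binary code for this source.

Repeatedly combine the two least-probable nodes; the expected code length is the sum of the merged weights.
merge 7/50 + 7/50 → 7/25
merge 21/100 + 7/25 → 49/100
merge 49/100 + 51/100 → 1
L = 7/25 + 49/100 + 1 = 177/100 = 1.77 bits/symbol.

1.77 bits/symbol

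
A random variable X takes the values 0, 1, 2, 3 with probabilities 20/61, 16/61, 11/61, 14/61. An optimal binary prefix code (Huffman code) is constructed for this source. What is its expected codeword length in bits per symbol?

2 bits/symbol

Repeatedly combine the two least-probable nodes; the expected code length is the sum of the merged weights.
merge 11/61 + 14/61 → 25/61
merge 16/61 + 20/61 → 36/61
merge 25/61 + 36/61 → 1
L = 25/61 + 36/61 + 1 = 2 bits/symbol.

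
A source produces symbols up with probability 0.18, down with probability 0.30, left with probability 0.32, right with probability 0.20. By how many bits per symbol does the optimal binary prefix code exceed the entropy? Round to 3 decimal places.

0.043 bits

Entropy H = −Σ p log₂ p ≈ 1.9568 bits.
Huffman merges: 9/50+1/5→19/50; 3/10+8/25→31/50; 19/50+31/50→1. L = 2 ≈ 2.0000.
L − H = 2.0000 − 1.9568 = 0.043 bits.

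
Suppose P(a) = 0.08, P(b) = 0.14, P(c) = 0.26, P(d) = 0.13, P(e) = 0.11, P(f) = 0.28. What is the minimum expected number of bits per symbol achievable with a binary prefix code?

Repeatedly combine the two least-probable nodes; the expected code length is the sum of the merged weights.
merge 2/25 + 11/100 → 19/100
merge 13/100 + 7/50 → 27/100
merge 19/100 + 13/50 → 9/20
merge 27/100 + 7/25 → 11/20
merge 9/20 + 11/20 → 1
L = 19/100 + 27/100 + 9/20 + 11/20 + 1 = 123/50 = 2.46 bits/symbol.

2.46 bits/symbol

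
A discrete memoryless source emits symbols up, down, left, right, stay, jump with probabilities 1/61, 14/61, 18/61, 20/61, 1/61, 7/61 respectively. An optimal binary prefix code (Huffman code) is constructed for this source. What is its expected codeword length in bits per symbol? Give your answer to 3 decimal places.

Repeatedly combine the two least-probable nodes; the expected code length is the sum of the merged weights.
merge 1/61 + 1/61 → 2/61
merge 2/61 + 7/61 → 9/61
merge 9/61 + 14/61 → 23/61
merge 18/61 + 20/61 → 38/61
merge 23/61 + 38/61 → 1
L = 2/61 + 9/61 + 23/61 + 38/61 + 1 = 133/61 ≈ 2.180 bits/symbol.

2.180 bits/symbol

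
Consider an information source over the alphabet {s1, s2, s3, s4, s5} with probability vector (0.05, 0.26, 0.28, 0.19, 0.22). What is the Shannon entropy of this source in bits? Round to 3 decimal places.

H = −Σ pᵢ log₂ pᵢ.
−0.05·log₂(0.05) = 0.2161
−0.26·log₂(0.26) = 0.5053
−0.28·log₂(0.28) = 0.5142
−0.19·log₂(0.19) = 0.4552
−0.22·log₂(0.22) = 0.4806
Sum ≈ 2.1714 → 2.171 bits.

2.171 bits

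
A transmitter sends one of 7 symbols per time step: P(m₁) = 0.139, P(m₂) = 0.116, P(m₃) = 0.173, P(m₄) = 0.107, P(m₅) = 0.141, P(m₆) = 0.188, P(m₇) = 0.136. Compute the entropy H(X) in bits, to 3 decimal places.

H = −Σ pᵢ log₂ pᵢ.
−0.139·log₂(0.139) = 0.3957
−0.116·log₂(0.116) = 0.3605
−0.173·log₂(0.173) = 0.4379
−0.107·log₂(0.107) = 0.3450
−0.141·log₂(0.141) = 0.3985
−0.188·log₂(0.188) = 0.4533
−0.136·log₂(0.136) = 0.3915
Sum ≈ 2.7824 → 2.782 bits.

2.782 bits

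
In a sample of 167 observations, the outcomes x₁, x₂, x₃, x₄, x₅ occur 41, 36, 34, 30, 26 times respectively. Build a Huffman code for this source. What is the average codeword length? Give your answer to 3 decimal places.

2.335 bits/symbol

Probabilities are the counts divided by 167.
Repeatedly combine the two least-probable nodes; the expected code length is the sum of the merged weights.
merge 26/167 + 30/167 → 56/167
merge 34/167 + 36/167 → 70/167
merge 41/167 + 56/167 → 97/167
merge 70/167 + 97/167 → 1
L = 56/167 + 70/167 + 97/167 + 1 = 390/167 ≈ 2.335 bits/symbol.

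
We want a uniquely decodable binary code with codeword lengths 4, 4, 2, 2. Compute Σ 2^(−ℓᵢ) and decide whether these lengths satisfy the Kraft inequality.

With common denominator 2^4 = 16: Σ 2^(−ℓᵢ) = 1/16 + 1/16 + 4/16 + 4/16 = 10/16 = 0.625.
Kraft's inequality requires Σ ≤ 1; here Σ = 0.625 ≤ 1, so such a prefix code exists.

0.625; yes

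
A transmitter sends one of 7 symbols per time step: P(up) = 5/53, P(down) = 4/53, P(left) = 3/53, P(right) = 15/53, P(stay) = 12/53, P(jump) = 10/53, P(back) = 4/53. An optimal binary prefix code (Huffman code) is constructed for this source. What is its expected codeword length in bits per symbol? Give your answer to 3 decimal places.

Repeatedly combine the two least-probable nodes; the expected code length is the sum of the merged weights.
merge 3/53 + 4/53 → 7/53
merge 4/53 + 5/53 → 9/53
merge 7/53 + 9/53 → 16/53
merge 10/53 + 12/53 → 22/53
merge 15/53 + 16/53 → 31/53
merge 22/53 + 31/53 → 1
L = 7/53 + 9/53 + 16/53 + 22/53 + 31/53 + 1 = 138/53 ≈ 2.604 bits/symbol.

2.604 bits/symbol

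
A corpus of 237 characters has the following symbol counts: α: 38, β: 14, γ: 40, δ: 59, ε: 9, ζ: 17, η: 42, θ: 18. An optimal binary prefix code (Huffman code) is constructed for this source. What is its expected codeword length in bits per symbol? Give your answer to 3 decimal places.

2.819 bits/symbol

Probabilities are the counts divided by 237.
Repeatedly combine the two least-probable nodes; the expected code length is the sum of the merged weights.
merge 3/79 + 14/237 → 23/237
merge 17/237 + 6/79 → 35/237
merge 23/237 + 35/237 → 58/237
merge 38/237 + 40/237 → 26/79
merge 14/79 + 58/237 → 100/237
merge 59/237 + 26/79 → 137/237
merge 100/237 + 137/237 → 1
L = 23/237 + 35/237 + 58/237 + 26/79 + 100/237 + 137/237 + 1 = 668/237 ≈ 2.819 bits/symbol.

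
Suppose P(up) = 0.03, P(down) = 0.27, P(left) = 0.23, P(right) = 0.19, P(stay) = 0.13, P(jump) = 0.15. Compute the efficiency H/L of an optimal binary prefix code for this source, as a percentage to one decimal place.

Entropy H = −Σ p log₂ p ≈ 2.3979 bits.
Huffman merges: 3/100+13/100→4/25; 3/20+4/25→31/100; 19/100+23/100→21/50; 27/100+31/100→29/50; 21/50+29/50→1. L = 247/100 ≈ 2.4700.
Efficiency = H/L = 2.3979/2.4700 = 97.1%.

97.1%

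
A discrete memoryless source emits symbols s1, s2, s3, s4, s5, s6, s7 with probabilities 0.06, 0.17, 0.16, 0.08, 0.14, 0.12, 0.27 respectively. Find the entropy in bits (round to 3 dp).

H = −Σ pᵢ log₂ pᵢ.
−0.06·log₂(0.06) = 0.2435
−0.17·log₂(0.17) = 0.4346
−0.16·log₂(0.16) = 0.4230
−0.08·log₂(0.08) = 0.2915
−0.14·log₂(0.14) = 0.3971
−0.12·log₂(0.12) = 0.3671
−0.27·log₂(0.27) = 0.5100
Sum ≈ 2.6668 → 2.667 bits.

2.667 bits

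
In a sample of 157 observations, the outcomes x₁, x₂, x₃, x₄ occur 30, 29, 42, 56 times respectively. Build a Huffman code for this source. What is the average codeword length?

Probabilities are the counts divided by 157.
Repeatedly combine the two least-probable nodes; the expected code length is the sum of the merged weights.
merge 29/157 + 30/157 → 59/157
merge 42/157 + 56/157 → 98/157
merge 59/157 + 98/157 → 1
L = 59/157 + 98/157 + 1 = 2 bits/symbol.

2 bits/symbol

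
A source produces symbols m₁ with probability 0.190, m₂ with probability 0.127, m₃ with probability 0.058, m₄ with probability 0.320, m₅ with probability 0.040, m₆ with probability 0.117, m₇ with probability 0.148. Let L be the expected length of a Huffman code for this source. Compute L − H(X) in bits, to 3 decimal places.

Entropy H = −Σ p log₂ p ≈ 2.5535 bits.
Huffman merges: 1/25+29/500→49/500; 49/500+117/1000→43/200; 127/1000+37/250→11/40; 19/100+43/200→81/200; 11/40+8/25→119/200; 81/200+119/200→1. L = 647/250 ≈ 2.5880.
L − H = 2.5880 − 2.5535 = 0.035 bits.

0.035 bits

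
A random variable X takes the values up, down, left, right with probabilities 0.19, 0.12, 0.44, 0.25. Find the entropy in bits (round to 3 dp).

H = −Σ pᵢ log₂ pᵢ.
−0.19·log₂(0.19) = 0.4552
−0.12·log₂(0.12) = 0.3671
−0.44·log₂(0.44) = 0.5211
−0.25·log₂(0.25) = 0.5000
Sum ≈ 1.8434 → 1.843 bits.

1.843 bits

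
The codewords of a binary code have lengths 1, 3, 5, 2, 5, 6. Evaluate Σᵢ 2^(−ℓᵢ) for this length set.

With common denominator 2^6 = 64: Σ 2^(−ℓᵢ) = 32/64 + 8/64 + 2/64 + 16/64 + 2/64 + 1/64 = 61/64 = 0.953125.

0.953125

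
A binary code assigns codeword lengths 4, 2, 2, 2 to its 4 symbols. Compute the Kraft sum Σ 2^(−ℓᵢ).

With common denominator 2^4 = 16: Σ 2^(−ℓᵢ) = 1/16 + 4/16 + 4/16 + 4/16 = 13/16 = 0.8125.

0.8125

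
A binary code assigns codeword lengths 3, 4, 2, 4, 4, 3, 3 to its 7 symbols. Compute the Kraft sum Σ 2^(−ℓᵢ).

0.8125

With common denominator 2^4 = 16: Σ 2^(−ℓᵢ) = 2/16 + 1/16 + 4/16 + 1/16 + 1/16 + 2/16 + 2/16 = 13/16 = 0.8125.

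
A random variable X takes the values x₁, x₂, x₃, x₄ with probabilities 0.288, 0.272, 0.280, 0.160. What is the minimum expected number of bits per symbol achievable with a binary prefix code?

Repeatedly combine the two least-probable nodes; the expected code length is the sum of the merged weights.
merge 4/25 + 34/125 → 54/125
merge 7/25 + 36/125 → 71/125
merge 54/125 + 71/125 → 1
L = 54/125 + 71/125 + 1 = 2 bits/symbol.

2 bits/symbol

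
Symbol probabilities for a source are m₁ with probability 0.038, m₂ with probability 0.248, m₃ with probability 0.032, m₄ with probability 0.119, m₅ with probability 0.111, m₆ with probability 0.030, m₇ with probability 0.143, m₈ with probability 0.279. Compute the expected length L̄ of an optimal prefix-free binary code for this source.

Repeatedly combine the two least-probable nodes; the expected code length is the sum of the merged weights.
merge 3/100 + 4/125 → 31/500
merge 19/500 + 31/500 → 1/10
merge 1/10 + 111/1000 → 211/1000
merge 119/1000 + 143/1000 → 131/500
merge 211/1000 + 31/125 → 459/1000
merge 131/500 + 279/1000 → 541/1000
merge 459/1000 + 541/1000 → 1
L = 31/500 + 1/10 + 211/1000 + 131/500 + 459/1000 + 541/1000 + 1 = 527/200 = 2.635 bits/symbol.

2.635 bits/symbol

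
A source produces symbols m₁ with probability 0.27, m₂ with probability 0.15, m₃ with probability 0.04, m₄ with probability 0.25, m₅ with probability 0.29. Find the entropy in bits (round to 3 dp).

H = −Σ pᵢ log₂ pᵢ.
−0.27·log₂(0.27) = 0.5100
−0.15·log₂(0.15) = 0.4105
−0.04·log₂(0.04) = 0.1858
−0.25·log₂(0.25) = 0.5000
−0.29·log₂(0.29) = 0.5179
Sum ≈ 2.1242 → 2.124 bits.

2.124 bits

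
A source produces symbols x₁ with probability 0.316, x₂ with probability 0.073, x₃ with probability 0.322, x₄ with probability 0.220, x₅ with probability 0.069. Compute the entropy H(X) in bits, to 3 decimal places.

2.074 bits

H = −Σ pᵢ log₂ pᵢ.
−0.316·log₂(0.316) = 0.5252
−0.073·log₂(0.073) = 0.2756
−0.322·log₂(0.322) = 0.5264
−0.220·log₂(0.220) = 0.4806
−0.069·log₂(0.069) = 0.2662
Sum ≈ 2.0740 → 2.074 bits.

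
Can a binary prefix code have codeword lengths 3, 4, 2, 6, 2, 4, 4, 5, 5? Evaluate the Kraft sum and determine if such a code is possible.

With common denominator 2^6 = 64: Σ 2^(−ℓᵢ) = 8/64 + 4/64 + 16/64 + 1/64 + 16/64 + 4/64 + 4/64 + 2/64 + 2/64 = 57/64 = 0.890625.
Kraft's inequality requires Σ ≤ 1; here Σ = 0.890625 ≤ 1, so such a prefix code exists.

0.890625; yes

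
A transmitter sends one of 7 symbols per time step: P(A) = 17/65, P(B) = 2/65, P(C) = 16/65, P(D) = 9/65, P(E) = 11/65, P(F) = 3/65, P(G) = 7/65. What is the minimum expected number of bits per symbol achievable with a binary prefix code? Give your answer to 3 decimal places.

Repeatedly combine the two least-probable nodes; the expected code length is the sum of the merged weights.
merge 2/65 + 3/65 → 1/13
merge 1/13 + 7/65 → 12/65
merge 9/65 + 11/65 → 4/13
merge 12/65 + 16/65 → 28/65
merge 17/65 + 4/13 → 37/65
merge 28/65 + 37/65 → 1
L = 1/13 + 12/65 + 4/13 + 28/65 + 37/65 + 1 = 167/65 ≈ 2.569 bits/symbol.

2.569 bits/symbol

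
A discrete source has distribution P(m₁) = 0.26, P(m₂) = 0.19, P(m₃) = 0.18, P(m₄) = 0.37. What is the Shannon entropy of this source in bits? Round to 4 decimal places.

H = −Σ pᵢ log₂ pᵢ.
−0.26·log₂(0.26) = 0.5053
−0.19·log₂(0.19) = 0.4552
−0.18·log₂(0.18) = 0.4453
−0.37·log₂(0.37) = 0.5307
Sum ≈ 1.9366 → 1.9366 bits.

1.9366 bits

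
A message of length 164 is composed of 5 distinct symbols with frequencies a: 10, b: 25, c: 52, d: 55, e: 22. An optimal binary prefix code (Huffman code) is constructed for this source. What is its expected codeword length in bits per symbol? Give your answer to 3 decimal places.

2.195 bits/symbol

Probabilities are the counts divided by 164.
Repeatedly combine the two least-probable nodes; the expected code length is the sum of the merged weights.
merge 5/82 + 11/82 → 8/41
merge 25/164 + 8/41 → 57/164
merge 13/41 + 55/164 → 107/164
merge 57/164 + 107/164 → 1
L = 8/41 + 57/164 + 107/164 + 1 = 90/41 ≈ 2.195 bits/symbol.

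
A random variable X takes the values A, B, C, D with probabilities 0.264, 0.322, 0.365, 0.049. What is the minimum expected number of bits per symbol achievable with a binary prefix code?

1.948 bits/symbol

Repeatedly combine the two least-probable nodes; the expected code length is the sum of the merged weights.
merge 49/1000 + 33/125 → 313/1000
merge 313/1000 + 161/500 → 127/200
merge 73/200 + 127/200 → 1
L = 313/1000 + 127/200 + 1 = 487/250 = 1.948 bits/symbol.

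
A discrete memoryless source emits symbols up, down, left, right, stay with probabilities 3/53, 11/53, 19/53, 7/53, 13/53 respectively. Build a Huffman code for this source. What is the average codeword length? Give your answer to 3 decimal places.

Repeatedly combine the two least-probable nodes; the expected code length is the sum of the merged weights.
merge 3/53 + 7/53 → 10/53
merge 10/53 + 11/53 → 21/53
merge 13/53 + 19/53 → 32/53
merge 21/53 + 32/53 → 1
L = 10/53 + 21/53 + 32/53 + 1 = 116/53 ≈ 2.189 bits/symbol.

2.189 bits/symbol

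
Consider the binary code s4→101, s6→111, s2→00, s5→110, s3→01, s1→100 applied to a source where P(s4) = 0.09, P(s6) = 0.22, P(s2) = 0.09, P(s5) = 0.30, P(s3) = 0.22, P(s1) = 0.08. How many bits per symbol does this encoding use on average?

L̄ = Σ pᵢ·ℓᵢ = 0.09·3 + 0.22·3 + 0.09·2 + 0.30·3 + 0.22·2 + 0.08·3 = 2.69 bits/symbol.

2.69 bits/symbol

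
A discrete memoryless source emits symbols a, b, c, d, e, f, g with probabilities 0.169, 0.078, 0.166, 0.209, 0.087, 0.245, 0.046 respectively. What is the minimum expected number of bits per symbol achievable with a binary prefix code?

Repeatedly combine the two least-probable nodes; the expected code length is the sum of the merged weights.
merge 23/500 + 39/500 → 31/250
merge 87/1000 + 31/250 → 211/1000
merge 83/500 + 169/1000 → 67/200
merge 209/1000 + 211/1000 → 21/50
merge 49/200 + 67/200 → 29/50
merge 21/50 + 29/50 → 1
L = 31/250 + 211/1000 + 67/200 + 21/50 + 29/50 + 1 = 267/100 = 2.67 bits/symbol.

2.67 bits/symbol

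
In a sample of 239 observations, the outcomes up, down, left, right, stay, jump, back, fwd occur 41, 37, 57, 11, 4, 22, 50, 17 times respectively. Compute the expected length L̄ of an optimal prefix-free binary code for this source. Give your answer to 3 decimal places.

2.749 bits/symbol

Probabilities are the counts divided by 239.
Repeatedly combine the two least-probable nodes; the expected code length is the sum of the merged weights.
merge 4/239 + 11/239 → 15/239
merge 15/239 + 17/239 → 32/239
merge 22/239 + 32/239 → 54/239
merge 37/239 + 41/239 → 78/239
merge 50/239 + 54/239 → 104/239
merge 57/239 + 78/239 → 135/239
merge 104/239 + 135/239 → 1
L = 15/239 + 32/239 + 54/239 + 78/239 + 104/239 + 135/239 + 1 = 657/239 ≈ 2.749 bits/symbol.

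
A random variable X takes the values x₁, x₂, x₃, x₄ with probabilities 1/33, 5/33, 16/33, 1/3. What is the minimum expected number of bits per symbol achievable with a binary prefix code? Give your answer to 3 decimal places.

1.697 bits/symbol

Repeatedly combine the two least-probable nodes; the expected code length is the sum of the merged weights.
merge 1/33 + 5/33 → 2/11
merge 2/11 + 1/3 → 17/33
merge 16/33 + 17/33 → 1
L = 2/11 + 17/33 + 1 = 56/33 ≈ 1.697 bits/symbol.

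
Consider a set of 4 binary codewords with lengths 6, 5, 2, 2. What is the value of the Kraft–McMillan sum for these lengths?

With common denominator 2^6 = 64: Σ 2^(−ℓᵢ) = 1/64 + 2/64 + 16/64 + 16/64 = 35/64 = 0.546875.

0.546875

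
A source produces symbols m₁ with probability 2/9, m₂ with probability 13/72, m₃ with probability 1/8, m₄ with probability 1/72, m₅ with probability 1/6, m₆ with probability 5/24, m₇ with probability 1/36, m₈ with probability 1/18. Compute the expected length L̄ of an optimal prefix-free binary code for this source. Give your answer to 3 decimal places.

Repeatedly combine the two least-probable nodes; the expected code length is the sum of the merged weights.
merge 1/72 + 1/36 → 1/24
merge 1/24 + 1/18 → 7/72
merge 7/72 + 1/8 → 2/9
merge 1/6 + 13/72 → 25/72
merge 5/24 + 2/9 → 31/72
merge 2/9 + 25/72 → 41/72
merge 31/72 + 41/72 → 1
L = 1/24 + 7/72 + 2/9 + 25/72 + 31/72 + 41/72 + 1 = 65/24 ≈ 2.708 bits/symbol.

2.708 bits/symbol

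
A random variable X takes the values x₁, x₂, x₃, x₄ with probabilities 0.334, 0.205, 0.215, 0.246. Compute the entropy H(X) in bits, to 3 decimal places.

1.972 bits

H = −Σ pᵢ log₂ pᵢ.
−0.334·log₂(0.334) = 0.5284
−0.205·log₂(0.205) = 0.4687
−0.215·log₂(0.215) = 0.4768
−0.246·log₂(0.246) = 0.4977
Sum ≈ 1.9716 → 1.972 bits.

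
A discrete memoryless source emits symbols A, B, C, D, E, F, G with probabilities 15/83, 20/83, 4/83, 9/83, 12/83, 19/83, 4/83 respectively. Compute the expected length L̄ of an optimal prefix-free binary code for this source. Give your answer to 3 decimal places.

2.627 bits/symbol

Repeatedly combine the two least-probable nodes; the expected code length is the sum of the merged weights.
merge 4/83 + 4/83 → 8/83
merge 8/83 + 9/83 → 17/83
merge 12/83 + 15/83 → 27/83
merge 17/83 + 19/83 → 36/83
merge 20/83 + 27/83 → 47/83
merge 36/83 + 47/83 → 1
L = 8/83 + 17/83 + 27/83 + 36/83 + 47/83 + 1 = 218/83 ≈ 2.627 bits/symbol.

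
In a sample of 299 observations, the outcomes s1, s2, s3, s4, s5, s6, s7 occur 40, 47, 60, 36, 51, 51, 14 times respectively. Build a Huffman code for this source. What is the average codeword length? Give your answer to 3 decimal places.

Probabilities are the counts divided by 299.
Repeatedly combine the two least-probable nodes; the expected code length is the sum of the merged weights.
merge 14/299 + 36/299 → 50/299
merge 40/299 + 47/299 → 87/299
merge 50/299 + 51/299 → 101/299
merge 51/299 + 60/299 → 111/299
merge 87/299 + 101/299 → 188/299
merge 111/299 + 188/299 → 1
L = 50/299 + 87/299 + 101/299 + 111/299 + 188/299 + 1 = 836/299 ≈ 2.796 bits/symbol.

2.796 bits/symbol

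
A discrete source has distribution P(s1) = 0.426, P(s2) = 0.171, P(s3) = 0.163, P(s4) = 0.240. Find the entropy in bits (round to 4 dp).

1.8808 bits

H = −Σ pᵢ log₂ pᵢ.
−0.426·log₂(0.426) = 0.5244
−0.171·log₂(0.171) = 0.4357
−0.163·log₂(0.163) = 0.4266
−0.240·log₂(0.240) = 0.4941
Sum ≈ 1.8808 → 1.8808 bits.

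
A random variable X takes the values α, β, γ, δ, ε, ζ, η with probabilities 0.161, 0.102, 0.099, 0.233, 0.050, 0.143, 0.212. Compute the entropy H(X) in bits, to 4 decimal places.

H = −Σ pᵢ log₂ pᵢ.
−0.161·log₂(0.161) = 0.4242
−0.102·log₂(0.102) = 0.3359
−0.099·log₂(0.099) = 0.3303
−0.233·log₂(0.233) = 0.4897
−0.050·log₂(0.050) = 0.2161
−0.143·log₂(0.143) = 0.4012
−0.212·log₂(0.212) = 0.4744
Sum ≈ 2.6719 → 2.6719 bits.

2.6719 bits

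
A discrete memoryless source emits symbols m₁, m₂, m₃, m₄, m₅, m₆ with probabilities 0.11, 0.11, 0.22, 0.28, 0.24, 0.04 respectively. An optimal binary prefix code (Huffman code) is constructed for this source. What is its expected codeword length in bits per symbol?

Repeatedly combine the two least-probable nodes; the expected code length is the sum of the merged weights.
merge 1/25 + 11/100 → 3/20
merge 11/100 + 3/20 → 13/50
merge 11/50 + 6/25 → 23/50
merge 13/50 + 7/25 → 27/50
merge 23/50 + 27/50 → 1
L = 3/20 + 13/50 + 23/50 + 27/50 + 1 = 241/100 = 2.41 bits/symbol.

2.41 bits/symbol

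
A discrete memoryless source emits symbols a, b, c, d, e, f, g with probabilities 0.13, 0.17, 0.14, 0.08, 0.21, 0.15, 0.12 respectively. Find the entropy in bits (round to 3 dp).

2.756 bits

H = −Σ pᵢ log₂ pᵢ.
−0.13·log₂(0.13) = 0.3826
−0.17·log₂(0.17) = 0.4346
−0.14·log₂(0.14) = 0.3971
−0.08·log₂(0.08) = 0.2915
−0.21·log₂(0.21) = 0.4728
−0.15·log₂(0.15) = 0.4105
−0.12·log₂(0.12) = 0.3671
Sum ≈ 2.7563 → 2.756 bits.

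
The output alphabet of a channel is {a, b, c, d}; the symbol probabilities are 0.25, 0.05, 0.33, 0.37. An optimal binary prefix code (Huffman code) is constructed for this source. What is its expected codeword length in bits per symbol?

Repeatedly combine the two least-probable nodes; the expected code length is the sum of the merged weights.
merge 1/20 + 1/4 → 3/10
merge 3/10 + 33/100 → 63/100
merge 37/100 + 63/100 → 1
L = 3/10 + 63/100 + 1 = 193/100 = 1.93 bits/symbol.

1.93 bits/symbol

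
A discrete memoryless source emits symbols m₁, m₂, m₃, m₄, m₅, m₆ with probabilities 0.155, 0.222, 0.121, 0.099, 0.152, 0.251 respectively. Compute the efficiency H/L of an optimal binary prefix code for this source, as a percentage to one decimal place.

Entropy H = −Σ p log₂ p ≈ 2.5116 bits.
Huffman merges: 99/1000+121/1000→11/50; 19/125+31/200→307/1000; 11/50+111/500→221/500; 251/1000+307/1000→279/500; 221/500+279/500→1. L = 2527/1000 ≈ 2.5270.
Efficiency = H/L = 2.5116/2.5270 = 99.4%.

99.4%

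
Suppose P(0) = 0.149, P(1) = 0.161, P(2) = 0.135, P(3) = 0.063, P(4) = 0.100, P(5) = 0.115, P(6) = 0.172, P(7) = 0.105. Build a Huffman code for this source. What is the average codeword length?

Repeatedly combine the two least-probable nodes; the expected code length is the sum of the merged weights.
merge 63/1000 + 1/10 → 163/1000
merge 21/200 + 23/200 → 11/50
merge 27/200 + 149/1000 → 71/250
merge 161/1000 + 163/1000 → 81/250
merge 43/250 + 11/50 → 49/125
merge 71/250 + 81/250 → 76/125
merge 49/125 + 76/125 → 1
L = 163/1000 + 11/50 + 71/250 + 81/250 + 49/125 + 76/125 + 1 = 2991/1000 = 2.991 bits/symbol.

2.991 bits/symbol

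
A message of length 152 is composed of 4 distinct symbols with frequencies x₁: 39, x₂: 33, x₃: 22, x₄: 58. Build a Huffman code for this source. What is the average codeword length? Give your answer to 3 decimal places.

1.980 bits/symbol

Probabilities are the counts divided by 152.
Repeatedly combine the two least-probable nodes; the expected code length is the sum of the merged weights.
merge 11/76 + 33/152 → 55/152
merge 39/152 + 55/152 → 47/76
merge 29/76 + 47/76 → 1
L = 55/152 + 47/76 + 1 = 301/152 ≈ 1.980 bits/symbol.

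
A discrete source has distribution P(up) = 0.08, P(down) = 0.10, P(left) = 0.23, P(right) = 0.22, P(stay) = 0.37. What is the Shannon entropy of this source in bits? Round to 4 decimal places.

H = −Σ pᵢ log₂ pᵢ.
−0.08·log₂(0.08) = 0.2915
−0.10·log₂(0.10) = 0.3322
−0.23·log₂(0.23) = 0.4877
−0.22·log₂(0.22) = 0.4806
−0.37·log₂(0.37) = 0.5307
Sum ≈ 2.1227 → 2.1227 bits.

2.1227 bits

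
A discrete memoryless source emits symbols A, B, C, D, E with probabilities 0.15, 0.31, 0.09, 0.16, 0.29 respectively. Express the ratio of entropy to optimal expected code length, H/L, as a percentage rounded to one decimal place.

Entropy H = −Σ p log₂ p ≈ 2.1879 bits.
Huffman merges: 9/100+3/20→6/25; 4/25+6/25→2/5; 29/100+31/100→3/5; 2/5+3/5→1. L = 56/25 ≈ 2.2400.
Efficiency = H/L = 2.1879/2.2400 = 97.7%.

97.7%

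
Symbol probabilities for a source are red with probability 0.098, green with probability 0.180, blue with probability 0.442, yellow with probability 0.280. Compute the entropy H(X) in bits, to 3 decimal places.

H = −Σ pᵢ log₂ pᵢ.
−0.098·log₂(0.098) = 0.3284
−0.180·log₂(0.180) = 0.4453
−0.442·log₂(0.442) = 0.5206
−0.280·log₂(0.280) = 0.5142
Sum ≈ 1.8086 → 1.809 bits.

1.809 bits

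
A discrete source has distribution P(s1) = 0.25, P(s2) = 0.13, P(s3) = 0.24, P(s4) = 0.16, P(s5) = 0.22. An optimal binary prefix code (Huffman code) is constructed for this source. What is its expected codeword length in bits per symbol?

2.29 bits/symbol

Repeatedly combine the two least-probable nodes; the expected code length is the sum of the merged weights.
merge 13/100 + 4/25 → 29/100
merge 11/50 + 6/25 → 23/50
merge 1/4 + 29/100 → 27/50
merge 23/50 + 27/50 → 1
L = 29/100 + 23/50 + 27/50 + 1 = 229/100 = 2.29 bits/symbol.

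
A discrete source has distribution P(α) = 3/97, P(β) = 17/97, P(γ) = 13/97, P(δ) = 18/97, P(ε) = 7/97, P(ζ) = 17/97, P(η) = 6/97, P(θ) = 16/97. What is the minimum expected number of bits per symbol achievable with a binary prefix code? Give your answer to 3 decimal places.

Repeatedly combine the two least-probable nodes; the expected code length is the sum of the merged weights.
merge 3/97 + 6/97 → 9/97
merge 7/97 + 9/97 → 16/97
merge 13/97 + 16/97 → 29/97
merge 16/97 + 17/97 → 33/97
merge 17/97 + 18/97 → 35/97
merge 29/97 + 33/97 → 62/97
merge 35/97 + 62/97 → 1
L = 9/97 + 16/97 + 29/97 + 33/97 + 35/97 + 62/97 + 1 = 281/97 ≈ 2.897 bits/symbol.

2.897 bits/symbol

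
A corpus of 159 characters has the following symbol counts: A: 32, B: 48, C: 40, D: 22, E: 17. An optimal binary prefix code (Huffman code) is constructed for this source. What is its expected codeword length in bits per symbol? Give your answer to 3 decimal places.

2.245 bits/symbol

Probabilities are the counts divided by 159.
Repeatedly combine the two least-probable nodes; the expected code length is the sum of the merged weights.
merge 17/159 + 22/159 → 13/53
merge 32/159 + 13/53 → 71/159
merge 40/159 + 16/53 → 88/159
merge 71/159 + 88/159 → 1
L = 13/53 + 71/159 + 88/159 + 1 = 119/53 ≈ 2.245 bits/symbol.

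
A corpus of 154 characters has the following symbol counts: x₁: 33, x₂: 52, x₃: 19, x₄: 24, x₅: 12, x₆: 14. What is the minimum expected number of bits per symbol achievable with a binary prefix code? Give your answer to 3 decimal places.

Probabilities are the counts divided by 154.
Repeatedly combine the two least-probable nodes; the expected code length is the sum of the merged weights.
merge 6/77 + 1/11 → 13/77
merge 19/154 + 12/77 → 43/154
merge 13/77 + 3/14 → 59/154
merge 43/154 + 26/77 → 95/154
merge 59/154 + 95/154 → 1
L = 13/77 + 43/154 + 59/154 + 95/154 + 1 = 377/154 ≈ 2.448 bits/symbol.

2.448 bits/symbol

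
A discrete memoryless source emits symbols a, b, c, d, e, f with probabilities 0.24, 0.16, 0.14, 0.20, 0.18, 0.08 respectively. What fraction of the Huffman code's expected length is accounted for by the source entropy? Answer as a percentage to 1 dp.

Entropy H = −Σ p log₂ p ≈ 2.5155 bits.
Huffman merges: 2/25+7/50→11/50; 4/25+9/50→17/50; 1/5+11/50→21/50; 6/25+17/50→29/50; 21/50+29/50→1. L = 64/25 ≈ 2.5600.
Efficiency = H/L = 2.5155/2.5600 = 98.3%.

98.3%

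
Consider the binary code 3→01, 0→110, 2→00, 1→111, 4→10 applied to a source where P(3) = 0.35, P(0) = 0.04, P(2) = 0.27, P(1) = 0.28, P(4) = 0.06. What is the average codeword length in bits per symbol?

2.32 bits/symbol

L̄ = Σ pᵢ·ℓᵢ = 0.35·2 + 0.04·3 + 0.27·2 + 0.28·3 + 0.06·2 = 2.32 bits/symbol.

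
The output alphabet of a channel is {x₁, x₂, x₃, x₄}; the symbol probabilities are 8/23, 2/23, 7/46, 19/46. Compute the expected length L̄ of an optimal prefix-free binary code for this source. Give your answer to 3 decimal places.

1.826 bits/symbol

Repeatedly combine the two least-probable nodes; the expected code length is the sum of the merged weights.
merge 2/23 + 7/46 → 11/46
merge 11/46 + 8/23 → 27/46
merge 19/46 + 27/46 → 1
L = 11/46 + 27/46 + 1 = 42/23 ≈ 1.826 bits/symbol.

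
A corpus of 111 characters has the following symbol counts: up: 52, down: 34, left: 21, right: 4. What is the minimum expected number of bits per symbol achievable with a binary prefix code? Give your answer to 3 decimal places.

Probabilities are the counts divided by 111.
Repeatedly combine the two least-probable nodes; the expected code length is the sum of the merged weights.
merge 4/111 + 7/37 → 25/111
merge 25/111 + 34/111 → 59/111
merge 52/111 + 59/111 → 1
L = 25/111 + 59/111 + 1 = 65/37 ≈ 1.757 bits/symbol.

1.757 bits/symbol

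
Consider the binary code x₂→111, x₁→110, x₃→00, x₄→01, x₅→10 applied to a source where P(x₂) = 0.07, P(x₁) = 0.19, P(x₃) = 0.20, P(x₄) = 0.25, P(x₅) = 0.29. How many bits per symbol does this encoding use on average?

2.26 bits/symbol

L̄ = Σ pᵢ·ℓᵢ = 0.07·3 + 0.19·3 + 0.20·2 + 0.25·2 + 0.29·2 = 2.26 bits/symbol.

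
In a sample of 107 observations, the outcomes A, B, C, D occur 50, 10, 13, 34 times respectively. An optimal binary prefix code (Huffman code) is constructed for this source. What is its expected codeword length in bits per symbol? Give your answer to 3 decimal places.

1.748 bits/symbol

Probabilities are the counts divided by 107.
Repeatedly combine the two least-probable nodes; the expected code length is the sum of the merged weights.
merge 10/107 + 13/107 → 23/107
merge 23/107 + 34/107 → 57/107
merge 50/107 + 57/107 → 1
L = 23/107 + 57/107 + 1 = 187/107 ≈ 1.748 bits/symbol.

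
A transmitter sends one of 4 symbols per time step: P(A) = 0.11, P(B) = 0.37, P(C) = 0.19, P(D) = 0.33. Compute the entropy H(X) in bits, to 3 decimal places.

H = −Σ pᵢ log₂ pᵢ.
−0.11·log₂(0.11) = 0.3503
−0.37·log₂(0.37) = 0.5307
−0.19·log₂(0.19) = 0.4552
−0.33·log₂(0.33) = 0.5278
Sum ≈ 1.8641 → 1.864 bits.

1.864 bits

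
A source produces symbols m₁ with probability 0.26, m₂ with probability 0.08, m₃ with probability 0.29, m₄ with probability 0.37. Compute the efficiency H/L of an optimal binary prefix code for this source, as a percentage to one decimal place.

Entropy H = −Σ p log₂ p ≈ 1.8454 bits.
Huffman merges: 2/25+13/50→17/50; 29/100+17/50→63/100; 37/100+63/100→1. L = 197/100 ≈ 1.9700.
Efficiency = H/L = 1.8454/1.9700 = 93.7%.

93.7%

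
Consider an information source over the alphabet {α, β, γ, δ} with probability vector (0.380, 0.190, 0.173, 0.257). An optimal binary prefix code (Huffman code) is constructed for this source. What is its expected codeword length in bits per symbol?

Repeatedly combine the two least-probable nodes; the expected code length is the sum of the merged weights.
merge 173/1000 + 19/100 → 363/1000
merge 257/1000 + 363/1000 → 31/50
merge 19/50 + 31/50 → 1
L = 363/1000 + 31/50 + 1 = 1983/1000 = 1.983 bits/symbol.

1.983 bits/symbol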